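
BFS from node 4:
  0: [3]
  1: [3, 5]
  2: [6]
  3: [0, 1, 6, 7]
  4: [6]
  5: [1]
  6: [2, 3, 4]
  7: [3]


Visit 4, enqueue [6]
Visit 6, enqueue [2, 3]
Visit 2, enqueue []
Visit 3, enqueue [0, 1, 7]
Visit 0, enqueue []
Visit 1, enqueue [5]
Visit 7, enqueue []
Visit 5, enqueue []

BFS order: [4, 6, 2, 3, 0, 1, 7, 5]


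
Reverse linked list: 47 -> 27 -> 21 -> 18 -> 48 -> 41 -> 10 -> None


Step 1: curr=47, set curr.next=prev(None) | reversed so far: 47
Step 2: curr=27, set curr.next=prev(47) | reversed so far: 27 -> 47
Step 3: curr=21, set curr.next=prev(27) | reversed so far: 21 -> 27 -> 47
Step 4: curr=18, set curr.next=prev(21) | reversed so far: 18 -> 21 -> 27 -> 47
Step 5: curr=48, set curr.next=prev(18) | reversed so far: 48 -> 18 -> 21 -> 27 -> 47
Step 6: curr=41, set curr.next=prev(48) | reversed so far: 41 -> 48 -> 18 -> 21 -> 27 -> 47
Step 7: curr=10, set curr.next=prev(41) | reversed so far: 10 -> 41 -> 48 -> 18 -> 21 -> 27 -> 47

10 -> 41 -> 48 -> 18 -> 21 -> 27 -> 47 -> None


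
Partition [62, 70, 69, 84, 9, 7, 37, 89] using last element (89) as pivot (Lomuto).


Pivot: 89
  62 <= 89: advance i (no swap)
  70 <= 89: advance i (no swap)
  69 <= 89: advance i (no swap)
  84 <= 89: advance i (no swap)
  9 <= 89: advance i (no swap)
  7 <= 89: advance i (no swap)
  37 <= 89: advance i (no swap)
Place pivot at 7: [62, 70, 69, 84, 9, 7, 37, 89]

Partitioned: [62, 70, 69, 84, 9, 7, 37, 89]


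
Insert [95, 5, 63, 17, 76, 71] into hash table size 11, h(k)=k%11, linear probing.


Insert 95: h=7 -> slot 7
Insert 5: h=5 -> slot 5
Insert 63: h=8 -> slot 8
Insert 17: h=6 -> slot 6
Insert 76: h=10 -> slot 10
Insert 71: h=5, 4 probes -> slot 9

Table: [None, None, None, None, None, 5, 17, 95, 63, 71, 76]


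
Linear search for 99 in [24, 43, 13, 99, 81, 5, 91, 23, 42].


i=0: 24!=99
i=1: 43!=99
i=2: 13!=99
i=3: 99==99 found!

Found at 3, 4 comps


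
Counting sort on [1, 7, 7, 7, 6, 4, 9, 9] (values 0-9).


Input: [1, 7, 7, 7, 6, 4, 9, 9]
Counts: [0, 1, 0, 0, 1, 0, 1, 3, 0, 2]

Sorted: [1, 4, 6, 7, 7, 7, 9, 9]


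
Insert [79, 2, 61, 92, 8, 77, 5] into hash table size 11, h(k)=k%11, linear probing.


Insert 79: h=2 -> slot 2
Insert 2: h=2, 1 probes -> slot 3
Insert 61: h=6 -> slot 6
Insert 92: h=4 -> slot 4
Insert 8: h=8 -> slot 8
Insert 77: h=0 -> slot 0
Insert 5: h=5 -> slot 5

Table: [77, None, 79, 2, 92, 5, 61, None, 8, None, None]


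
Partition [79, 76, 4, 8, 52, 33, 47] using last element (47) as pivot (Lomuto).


Pivot: 47
  4 <= 47: swap -> [4, 76, 79, 8, 52, 33, 47]
  8 <= 47: swap -> [4, 8, 79, 76, 52, 33, 47]
  33 <= 47: swap -> [4, 8, 33, 76, 52, 79, 47]
Place pivot at 3: [4, 8, 33, 47, 52, 79, 76]

Partitioned: [4, 8, 33, 47, 52, 79, 76]


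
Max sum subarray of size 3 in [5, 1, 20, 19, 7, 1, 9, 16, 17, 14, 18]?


[0:3]: 26
[1:4]: 40
[2:5]: 46
[3:6]: 27
[4:7]: 17
[5:8]: 26
[6:9]: 42
[7:10]: 47
[8:11]: 49

Max: 49 at [8:11]


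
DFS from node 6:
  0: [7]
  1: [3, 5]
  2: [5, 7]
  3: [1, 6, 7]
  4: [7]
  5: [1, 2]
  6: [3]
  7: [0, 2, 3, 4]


Visit 6, push [3]
Visit 3, push [7, 1]
Visit 1, push [5]
Visit 5, push [2]
Visit 2, push [7]
Visit 7, push [4, 0]
Visit 0, push []
Visit 4, push []

DFS order: [6, 3, 1, 5, 2, 7, 0, 4]


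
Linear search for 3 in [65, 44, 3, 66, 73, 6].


i=0: 65!=3
i=1: 44!=3
i=2: 3==3 found!

Found at 2, 3 comps


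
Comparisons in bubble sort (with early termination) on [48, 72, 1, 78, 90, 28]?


Algorithm: bubble sort (with early termination)
Input: [48, 72, 1, 78, 90, 28]
Sorted: [1, 28, 48, 72, 78, 90]

15


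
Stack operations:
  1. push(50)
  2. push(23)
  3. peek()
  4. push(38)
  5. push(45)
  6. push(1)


push(50) -> [50]
push(23) -> [50, 23]
peek()->23
push(38) -> [50, 23, 38]
push(45) -> [50, 23, 38, 45]
push(1) -> [50, 23, 38, 45, 1]

Final stack: [50, 23, 38, 45, 1]


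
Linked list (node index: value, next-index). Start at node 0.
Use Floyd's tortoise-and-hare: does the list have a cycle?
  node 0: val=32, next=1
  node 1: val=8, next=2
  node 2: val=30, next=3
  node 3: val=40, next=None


Floyd's tortoise (slow, +1) and hare (fast, +2):
  init: slow=0, fast=0
  step 1: slow=1, fast=2
  step 2: fast 2->3->None, no cycle

Cycle: no


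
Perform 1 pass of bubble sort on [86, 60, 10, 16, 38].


Initial: [86, 60, 10, 16, 38]
Pass 1: [60, 10, 16, 38, 86] (4 swaps)

After 1 pass: [60, 10, 16, 38, 86]


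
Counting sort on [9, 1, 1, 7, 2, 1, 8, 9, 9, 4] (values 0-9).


Input: [9, 1, 1, 7, 2, 1, 8, 9, 9, 4]
Counts: [0, 3, 1, 0, 1, 0, 0, 1, 1, 3]

Sorted: [1, 1, 1, 2, 4, 7, 8, 9, 9, 9]


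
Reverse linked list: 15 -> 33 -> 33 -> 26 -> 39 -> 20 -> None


Step 1: curr=15, set curr.next=prev(None) | reversed so far: 15
Step 2: curr=33, set curr.next=prev(15) | reversed so far: 33 -> 15
Step 3: curr=33, set curr.next=prev(33) | reversed so far: 33 -> 33 -> 15
Step 4: curr=26, set curr.next=prev(33) | reversed so far: 26 -> 33 -> 33 -> 15
Step 5: curr=39, set curr.next=prev(26) | reversed so far: 39 -> 26 -> 33 -> 33 -> 15
Step 6: curr=20, set curr.next=prev(39) | reversed so far: 20 -> 39 -> 26 -> 33 -> 33 -> 15

20 -> 39 -> 26 -> 33 -> 33 -> 15 -> None


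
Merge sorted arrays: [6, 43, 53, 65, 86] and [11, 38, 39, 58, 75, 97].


Take 6 from A
Take 11 from B
Take 38 from B
Take 39 from B
Take 43 from A
Take 53 from A
Take 58 from B
Take 65 from A
Take 75 from B
Take 86 from A

Merged: [6, 11, 38, 39, 43, 53, 58, 65, 75, 86, 97]


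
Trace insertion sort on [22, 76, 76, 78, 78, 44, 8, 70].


Initial: [22, 76, 76, 78, 78, 44, 8, 70]
Insert 76: [22, 76, 76, 78, 78, 44, 8, 70]
Insert 76: [22, 76, 76, 78, 78, 44, 8, 70]
Insert 78: [22, 76, 76, 78, 78, 44, 8, 70]
Insert 78: [22, 76, 76, 78, 78, 44, 8, 70]
Insert 44: [22, 44, 76, 76, 78, 78, 8, 70]
Insert 8: [8, 22, 44, 76, 76, 78, 78, 70]
Insert 70: [8, 22, 44, 70, 76, 76, 78, 78]

Sorted: [8, 22, 44, 70, 76, 76, 78, 78]


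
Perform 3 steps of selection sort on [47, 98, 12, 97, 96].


Initial: [47, 98, 12, 97, 96]
Step 1: min=12 at 2
  Swap: [12, 98, 47, 97, 96]
Step 2: min=47 at 2
  Swap: [12, 47, 98, 97, 96]
Step 3: min=96 at 4
  Swap: [12, 47, 96, 97, 98]

After 3 steps: [12, 47, 96, 97, 98]


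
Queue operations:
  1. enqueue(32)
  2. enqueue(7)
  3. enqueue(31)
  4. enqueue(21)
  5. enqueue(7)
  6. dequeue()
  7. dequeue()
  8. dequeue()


enqueue(32) -> [32]
enqueue(7) -> [32, 7]
enqueue(31) -> [32, 7, 31]
enqueue(21) -> [32, 7, 31, 21]
enqueue(7) -> [32, 7, 31, 21, 7]
dequeue()->32, [7, 31, 21, 7]
dequeue()->7, [31, 21, 7]
dequeue()->31, [21, 7]

Final queue: [21, 7]


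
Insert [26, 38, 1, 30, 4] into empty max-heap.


Insert 26: [26]
Insert 38: [38, 26]
Insert 1: [38, 26, 1]
Insert 30: [38, 30, 1, 26]
Insert 4: [38, 30, 1, 26, 4]

Final heap: [38, 30, 1, 26, 4]


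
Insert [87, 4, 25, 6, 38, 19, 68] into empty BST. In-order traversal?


Insert 87: root
Insert 4: L from 87
Insert 25: L from 87 -> R from 4
Insert 6: L from 87 -> R from 4 -> L from 25
Insert 38: L from 87 -> R from 4 -> R from 25
Insert 19: L from 87 -> R from 4 -> L from 25 -> R from 6
Insert 68: L from 87 -> R from 4 -> R from 25 -> R from 38

In-order: [4, 6, 19, 25, 38, 68, 87]


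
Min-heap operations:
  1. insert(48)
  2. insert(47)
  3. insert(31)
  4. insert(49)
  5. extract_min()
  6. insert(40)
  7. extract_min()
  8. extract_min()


insert(48) -> [48]
insert(47) -> [47, 48]
insert(31) -> [31, 48, 47]
insert(49) -> [31, 48, 47, 49]
extract_min()->31, [47, 48, 49]
insert(40) -> [40, 47, 49, 48]
extract_min()->40, [47, 48, 49]
extract_min()->47, [48, 49]

Final heap: [48, 49]


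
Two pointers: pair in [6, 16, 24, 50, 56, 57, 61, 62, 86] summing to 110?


lo=0(6)+hi=8(86)=92
lo=1(16)+hi=8(86)=102
lo=2(24)+hi=8(86)=110

Yes: 24+86=110


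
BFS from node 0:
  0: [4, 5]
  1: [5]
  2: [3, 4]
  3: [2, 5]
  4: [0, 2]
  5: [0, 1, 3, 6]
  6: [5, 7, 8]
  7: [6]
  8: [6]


Visit 0, enqueue [4, 5]
Visit 4, enqueue [2]
Visit 5, enqueue [1, 3, 6]
Visit 2, enqueue []
Visit 1, enqueue []
Visit 3, enqueue []
Visit 6, enqueue [7, 8]
Visit 7, enqueue []
Visit 8, enqueue []

BFS order: [0, 4, 5, 2, 1, 3, 6, 7, 8]


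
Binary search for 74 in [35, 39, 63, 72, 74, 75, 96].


Step 1: lo=0, hi=6, mid=3, val=72
Step 2: lo=4, hi=6, mid=5, val=75
Step 3: lo=4, hi=4, mid=4, val=74

Found at index 4


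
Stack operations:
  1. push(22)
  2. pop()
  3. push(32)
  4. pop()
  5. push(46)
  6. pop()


push(22) -> [22]
pop()->22, []
push(32) -> [32]
pop()->32, []
push(46) -> [46]
pop()->46, []

Final stack: []


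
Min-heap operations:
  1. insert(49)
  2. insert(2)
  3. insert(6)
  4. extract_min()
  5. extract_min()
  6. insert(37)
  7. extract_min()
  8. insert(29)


insert(49) -> [49]
insert(2) -> [2, 49]
insert(6) -> [2, 49, 6]
extract_min()->2, [6, 49]
extract_min()->6, [49]
insert(37) -> [37, 49]
extract_min()->37, [49]
insert(29) -> [29, 49]

Final heap: [29, 49]


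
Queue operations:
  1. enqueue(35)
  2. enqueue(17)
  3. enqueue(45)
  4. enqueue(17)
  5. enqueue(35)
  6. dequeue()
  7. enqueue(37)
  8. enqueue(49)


enqueue(35) -> [35]
enqueue(17) -> [35, 17]
enqueue(45) -> [35, 17, 45]
enqueue(17) -> [35, 17, 45, 17]
enqueue(35) -> [35, 17, 45, 17, 35]
dequeue()->35, [17, 45, 17, 35]
enqueue(37) -> [17, 45, 17, 35, 37]
enqueue(49) -> [17, 45, 17, 35, 37, 49]

Final queue: [17, 45, 17, 35, 37, 49]


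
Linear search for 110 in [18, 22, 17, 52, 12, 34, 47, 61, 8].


i=0: 18!=110
i=1: 22!=110
i=2: 17!=110
i=3: 52!=110
i=4: 12!=110
i=5: 34!=110
i=6: 47!=110
i=7: 61!=110
i=8: 8!=110

Not found, 9 comps


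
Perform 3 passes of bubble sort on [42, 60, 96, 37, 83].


Initial: [42, 60, 96, 37, 83]
Pass 1: [42, 60, 37, 83, 96] (2 swaps)
Pass 2: [42, 37, 60, 83, 96] (1 swaps)
Pass 3: [37, 42, 60, 83, 96] (1 swaps)

After 3 passes: [37, 42, 60, 83, 96]


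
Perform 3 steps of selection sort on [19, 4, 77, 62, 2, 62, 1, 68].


Initial: [19, 4, 77, 62, 2, 62, 1, 68]
Step 1: min=1 at 6
  Swap: [1, 4, 77, 62, 2, 62, 19, 68]
Step 2: min=2 at 4
  Swap: [1, 2, 77, 62, 4, 62, 19, 68]
Step 3: min=4 at 4
  Swap: [1, 2, 4, 62, 77, 62, 19, 68]

After 3 steps: [1, 2, 4, 62, 77, 62, 19, 68]


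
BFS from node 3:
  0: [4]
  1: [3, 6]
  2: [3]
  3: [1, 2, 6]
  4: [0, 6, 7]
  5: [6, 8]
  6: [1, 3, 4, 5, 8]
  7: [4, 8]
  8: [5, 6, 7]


Visit 3, enqueue [1, 2, 6]
Visit 1, enqueue []
Visit 2, enqueue []
Visit 6, enqueue [4, 5, 8]
Visit 4, enqueue [0, 7]
Visit 5, enqueue []
Visit 8, enqueue []
Visit 0, enqueue []
Visit 7, enqueue []

BFS order: [3, 1, 2, 6, 4, 5, 8, 0, 7]


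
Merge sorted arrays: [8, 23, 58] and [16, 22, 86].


Take 8 from A
Take 16 from B
Take 22 from B
Take 23 from A
Take 58 from A

Merged: [8, 16, 22, 23, 58, 86]


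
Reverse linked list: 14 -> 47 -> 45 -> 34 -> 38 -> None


Step 1: curr=14, set curr.next=prev(None) | reversed so far: 14
Step 2: curr=47, set curr.next=prev(14) | reversed so far: 47 -> 14
Step 3: curr=45, set curr.next=prev(47) | reversed so far: 45 -> 47 -> 14
Step 4: curr=34, set curr.next=prev(45) | reversed so far: 34 -> 45 -> 47 -> 14
Step 5: curr=38, set curr.next=prev(34) | reversed so far: 38 -> 34 -> 45 -> 47 -> 14

38 -> 34 -> 45 -> 47 -> 14 -> None


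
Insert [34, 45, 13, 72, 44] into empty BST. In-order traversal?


Insert 34: root
Insert 45: R from 34
Insert 13: L from 34
Insert 72: R from 34 -> R from 45
Insert 44: R from 34 -> L from 45

In-order: [13, 34, 44, 45, 72]


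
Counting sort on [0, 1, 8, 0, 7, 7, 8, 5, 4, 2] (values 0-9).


Input: [0, 1, 8, 0, 7, 7, 8, 5, 4, 2]
Counts: [2, 1, 1, 0, 1, 1, 0, 2, 2, 0]

Sorted: [0, 0, 1, 2, 4, 5, 7, 7, 8, 8]


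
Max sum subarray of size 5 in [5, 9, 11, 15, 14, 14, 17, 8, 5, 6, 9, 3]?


[0:5]: 54
[1:6]: 63
[2:7]: 71
[3:8]: 68
[4:9]: 58
[5:10]: 50
[6:11]: 45
[7:12]: 31

Max: 71 at [2:7]


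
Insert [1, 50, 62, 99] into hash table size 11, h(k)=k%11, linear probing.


Insert 1: h=1 -> slot 1
Insert 50: h=6 -> slot 6
Insert 62: h=7 -> slot 7
Insert 99: h=0 -> slot 0

Table: [99, 1, None, None, None, None, 50, 62, None, None, None]


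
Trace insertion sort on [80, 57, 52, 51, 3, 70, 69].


Initial: [80, 57, 52, 51, 3, 70, 69]
Insert 57: [57, 80, 52, 51, 3, 70, 69]
Insert 52: [52, 57, 80, 51, 3, 70, 69]
Insert 51: [51, 52, 57, 80, 3, 70, 69]
Insert 3: [3, 51, 52, 57, 80, 70, 69]
Insert 70: [3, 51, 52, 57, 70, 80, 69]
Insert 69: [3, 51, 52, 57, 69, 70, 80]

Sorted: [3, 51, 52, 57, 69, 70, 80]


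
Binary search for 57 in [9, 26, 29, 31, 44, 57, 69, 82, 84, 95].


Step 1: lo=0, hi=9, mid=4, val=44
Step 2: lo=5, hi=9, mid=7, val=82
Step 3: lo=5, hi=6, mid=5, val=57

Found at index 5


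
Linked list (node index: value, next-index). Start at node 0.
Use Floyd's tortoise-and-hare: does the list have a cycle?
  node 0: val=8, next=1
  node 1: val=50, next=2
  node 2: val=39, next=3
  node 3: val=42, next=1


Floyd's tortoise (slow, +1) and hare (fast, +2):
  init: slow=0, fast=0
  step 1: slow=1, fast=2
  step 2: slow=2, fast=1
  step 3: slow=3, fast=3
  slow == fast at node 3: cycle detected

Cycle: yes


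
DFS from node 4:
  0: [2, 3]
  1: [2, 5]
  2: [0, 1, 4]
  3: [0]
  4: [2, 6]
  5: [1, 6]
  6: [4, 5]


Visit 4, push [6, 2]
Visit 2, push [1, 0]
Visit 0, push [3]
Visit 3, push []
Visit 1, push [5]
Visit 5, push [6]
Visit 6, push []

DFS order: [4, 2, 0, 3, 1, 5, 6]


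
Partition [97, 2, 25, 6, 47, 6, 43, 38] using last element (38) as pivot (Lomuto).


Pivot: 38
  2 <= 38: swap -> [2, 97, 25, 6, 47, 6, 43, 38]
  25 <= 38: swap -> [2, 25, 97, 6, 47, 6, 43, 38]
  6 <= 38: swap -> [2, 25, 6, 97, 47, 6, 43, 38]
  6 <= 38: swap -> [2, 25, 6, 6, 47, 97, 43, 38]
Place pivot at 4: [2, 25, 6, 6, 38, 97, 43, 47]

Partitioned: [2, 25, 6, 6, 38, 97, 43, 47]


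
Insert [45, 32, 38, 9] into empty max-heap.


Insert 45: [45]
Insert 32: [45, 32]
Insert 38: [45, 32, 38]
Insert 9: [45, 32, 38, 9]

Final heap: [45, 32, 38, 9]


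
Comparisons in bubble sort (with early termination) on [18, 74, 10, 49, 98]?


Algorithm: bubble sort (with early termination)
Input: [18, 74, 10, 49, 98]
Sorted: [10, 18, 49, 74, 98]

9


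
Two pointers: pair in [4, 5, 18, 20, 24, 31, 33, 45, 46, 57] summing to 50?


lo=0(4)+hi=9(57)=61
lo=0(4)+hi=8(46)=50

Yes: 4+46=50


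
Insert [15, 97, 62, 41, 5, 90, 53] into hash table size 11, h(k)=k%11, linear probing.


Insert 15: h=4 -> slot 4
Insert 97: h=9 -> slot 9
Insert 62: h=7 -> slot 7
Insert 41: h=8 -> slot 8
Insert 5: h=5 -> slot 5
Insert 90: h=2 -> slot 2
Insert 53: h=9, 1 probes -> slot 10

Table: [None, None, 90, None, 15, 5, None, 62, 41, 97, 53]


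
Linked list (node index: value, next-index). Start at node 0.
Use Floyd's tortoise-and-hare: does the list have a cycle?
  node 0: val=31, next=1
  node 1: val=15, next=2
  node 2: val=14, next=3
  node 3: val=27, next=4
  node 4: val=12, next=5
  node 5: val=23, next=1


Floyd's tortoise (slow, +1) and hare (fast, +2):
  init: slow=0, fast=0
  step 1: slow=1, fast=2
  step 2: slow=2, fast=4
  step 3: slow=3, fast=1
  step 4: slow=4, fast=3
  step 5: slow=5, fast=5
  slow == fast at node 5: cycle detected

Cycle: yes


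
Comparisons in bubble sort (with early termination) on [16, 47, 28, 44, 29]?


Algorithm: bubble sort (with early termination)
Input: [16, 47, 28, 44, 29]
Sorted: [16, 28, 29, 44, 47]

9


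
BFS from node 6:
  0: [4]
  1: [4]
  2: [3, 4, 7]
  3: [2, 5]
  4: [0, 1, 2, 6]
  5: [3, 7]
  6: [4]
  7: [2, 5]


Visit 6, enqueue [4]
Visit 4, enqueue [0, 1, 2]
Visit 0, enqueue []
Visit 1, enqueue []
Visit 2, enqueue [3, 7]
Visit 3, enqueue [5]
Visit 7, enqueue []
Visit 5, enqueue []

BFS order: [6, 4, 0, 1, 2, 3, 7, 5]


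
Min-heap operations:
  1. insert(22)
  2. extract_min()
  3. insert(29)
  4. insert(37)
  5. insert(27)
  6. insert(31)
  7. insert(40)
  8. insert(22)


insert(22) -> [22]
extract_min()->22, []
insert(29) -> [29]
insert(37) -> [29, 37]
insert(27) -> [27, 37, 29]
insert(31) -> [27, 31, 29, 37]
insert(40) -> [27, 31, 29, 37, 40]
insert(22) -> [22, 31, 27, 37, 40, 29]

Final heap: [22, 31, 27, 37, 40, 29]


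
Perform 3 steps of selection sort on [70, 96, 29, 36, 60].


Initial: [70, 96, 29, 36, 60]
Step 1: min=29 at 2
  Swap: [29, 96, 70, 36, 60]
Step 2: min=36 at 3
  Swap: [29, 36, 70, 96, 60]
Step 3: min=60 at 4
  Swap: [29, 36, 60, 96, 70]

After 3 steps: [29, 36, 60, 96, 70]


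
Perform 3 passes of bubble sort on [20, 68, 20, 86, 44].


Initial: [20, 68, 20, 86, 44]
Pass 1: [20, 20, 68, 44, 86] (2 swaps)
Pass 2: [20, 20, 44, 68, 86] (1 swaps)
Pass 3: [20, 20, 44, 68, 86] (0 swaps)

After 3 passes: [20, 20, 44, 68, 86]


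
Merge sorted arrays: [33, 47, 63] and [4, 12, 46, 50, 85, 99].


Take 4 from B
Take 12 from B
Take 33 from A
Take 46 from B
Take 47 from A
Take 50 from B
Take 63 from A

Merged: [4, 12, 33, 46, 47, 50, 63, 85, 99]


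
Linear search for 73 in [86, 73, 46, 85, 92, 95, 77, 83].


i=0: 86!=73
i=1: 73==73 found!

Found at 1, 2 comps


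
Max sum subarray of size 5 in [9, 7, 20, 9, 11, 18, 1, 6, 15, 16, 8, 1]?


[0:5]: 56
[1:6]: 65
[2:7]: 59
[3:8]: 45
[4:9]: 51
[5:10]: 56
[6:11]: 46
[7:12]: 46

Max: 65 at [1:6]


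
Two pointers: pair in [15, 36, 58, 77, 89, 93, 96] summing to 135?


lo=0(15)+hi=6(96)=111
lo=1(36)+hi=6(96)=132
lo=2(58)+hi=6(96)=154
lo=2(58)+hi=5(93)=151
lo=2(58)+hi=4(89)=147
lo=2(58)+hi=3(77)=135

Yes: 58+77=135


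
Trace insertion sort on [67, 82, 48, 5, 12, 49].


Initial: [67, 82, 48, 5, 12, 49]
Insert 82: [67, 82, 48, 5, 12, 49]
Insert 48: [48, 67, 82, 5, 12, 49]
Insert 5: [5, 48, 67, 82, 12, 49]
Insert 12: [5, 12, 48, 67, 82, 49]
Insert 49: [5, 12, 48, 49, 67, 82]

Sorted: [5, 12, 48, 49, 67, 82]


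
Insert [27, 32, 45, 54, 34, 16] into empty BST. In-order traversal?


Insert 27: root
Insert 32: R from 27
Insert 45: R from 27 -> R from 32
Insert 54: R from 27 -> R from 32 -> R from 45
Insert 34: R from 27 -> R from 32 -> L from 45
Insert 16: L from 27

In-order: [16, 27, 32, 34, 45, 54]


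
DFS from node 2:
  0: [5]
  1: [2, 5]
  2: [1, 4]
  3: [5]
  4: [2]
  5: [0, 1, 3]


Visit 2, push [4, 1]
Visit 1, push [5]
Visit 5, push [3, 0]
Visit 0, push []
Visit 3, push []
Visit 4, push []

DFS order: [2, 1, 5, 0, 3, 4]


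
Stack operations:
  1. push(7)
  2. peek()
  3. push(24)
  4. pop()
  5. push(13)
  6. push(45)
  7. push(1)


push(7) -> [7]
peek()->7
push(24) -> [7, 24]
pop()->24, [7]
push(13) -> [7, 13]
push(45) -> [7, 13, 45]
push(1) -> [7, 13, 45, 1]

Final stack: [7, 13, 45, 1]


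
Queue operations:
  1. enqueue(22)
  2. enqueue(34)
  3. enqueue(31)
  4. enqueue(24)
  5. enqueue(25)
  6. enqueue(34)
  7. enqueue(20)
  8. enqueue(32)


enqueue(22) -> [22]
enqueue(34) -> [22, 34]
enqueue(31) -> [22, 34, 31]
enqueue(24) -> [22, 34, 31, 24]
enqueue(25) -> [22, 34, 31, 24, 25]
enqueue(34) -> [22, 34, 31, 24, 25, 34]
enqueue(20) -> [22, 34, 31, 24, 25, 34, 20]
enqueue(32) -> [22, 34, 31, 24, 25, 34, 20, 32]

Final queue: [22, 34, 31, 24, 25, 34, 20, 32]


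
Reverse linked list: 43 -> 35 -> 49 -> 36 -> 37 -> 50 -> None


Step 1: curr=43, set curr.next=prev(None) | reversed so far: 43
Step 2: curr=35, set curr.next=prev(43) | reversed so far: 35 -> 43
Step 3: curr=49, set curr.next=prev(35) | reversed so far: 49 -> 35 -> 43
Step 4: curr=36, set curr.next=prev(49) | reversed so far: 36 -> 49 -> 35 -> 43
Step 5: curr=37, set curr.next=prev(36) | reversed so far: 37 -> 36 -> 49 -> 35 -> 43
Step 6: curr=50, set curr.next=prev(37) | reversed so far: 50 -> 37 -> 36 -> 49 -> 35 -> 43

50 -> 37 -> 36 -> 49 -> 35 -> 43 -> None


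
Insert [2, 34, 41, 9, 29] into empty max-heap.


Insert 2: [2]
Insert 34: [34, 2]
Insert 41: [41, 2, 34]
Insert 9: [41, 9, 34, 2]
Insert 29: [41, 29, 34, 2, 9]

Final heap: [41, 29, 34, 2, 9]


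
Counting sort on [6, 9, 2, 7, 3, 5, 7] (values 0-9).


Input: [6, 9, 2, 7, 3, 5, 7]
Counts: [0, 0, 1, 1, 0, 1, 1, 2, 0, 1]

Sorted: [2, 3, 5, 6, 7, 7, 9]


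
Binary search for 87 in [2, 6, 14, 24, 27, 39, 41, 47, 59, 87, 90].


Step 1: lo=0, hi=10, mid=5, val=39
Step 2: lo=6, hi=10, mid=8, val=59
Step 3: lo=9, hi=10, mid=9, val=87

Found at index 9


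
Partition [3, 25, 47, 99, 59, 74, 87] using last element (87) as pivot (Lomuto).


Pivot: 87
  3 <= 87: advance i (no swap)
  25 <= 87: advance i (no swap)
  47 <= 87: advance i (no swap)
  59 <= 87: swap -> [3, 25, 47, 59, 99, 74, 87]
  74 <= 87: swap -> [3, 25, 47, 59, 74, 99, 87]
Place pivot at 5: [3, 25, 47, 59, 74, 87, 99]

Partitioned: [3, 25, 47, 59, 74, 87, 99]


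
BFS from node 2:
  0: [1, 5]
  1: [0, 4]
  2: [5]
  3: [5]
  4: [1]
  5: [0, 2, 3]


Visit 2, enqueue [5]
Visit 5, enqueue [0, 3]
Visit 0, enqueue [1]
Visit 3, enqueue []
Visit 1, enqueue [4]
Visit 4, enqueue []

BFS order: [2, 5, 0, 3, 1, 4]


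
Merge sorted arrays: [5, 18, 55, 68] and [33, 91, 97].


Take 5 from A
Take 18 from A
Take 33 from B
Take 55 from A
Take 68 from A

Merged: [5, 18, 33, 55, 68, 91, 97]


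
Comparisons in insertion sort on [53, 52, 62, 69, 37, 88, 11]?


Algorithm: insertion sort
Input: [53, 52, 62, 69, 37, 88, 11]
Sorted: [11, 37, 52, 53, 62, 69, 88]

14


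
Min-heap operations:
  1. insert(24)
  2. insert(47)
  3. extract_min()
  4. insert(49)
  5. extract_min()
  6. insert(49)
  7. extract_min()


insert(24) -> [24]
insert(47) -> [24, 47]
extract_min()->24, [47]
insert(49) -> [47, 49]
extract_min()->47, [49]
insert(49) -> [49, 49]
extract_min()->49, [49]

Final heap: [49]


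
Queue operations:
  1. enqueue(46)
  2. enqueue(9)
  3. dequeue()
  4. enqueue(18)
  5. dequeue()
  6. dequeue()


enqueue(46) -> [46]
enqueue(9) -> [46, 9]
dequeue()->46, [9]
enqueue(18) -> [9, 18]
dequeue()->9, [18]
dequeue()->18, []

Final queue: []


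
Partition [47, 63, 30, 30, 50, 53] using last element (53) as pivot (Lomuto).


Pivot: 53
  47 <= 53: advance i (no swap)
  30 <= 53: swap -> [47, 30, 63, 30, 50, 53]
  30 <= 53: swap -> [47, 30, 30, 63, 50, 53]
  50 <= 53: swap -> [47, 30, 30, 50, 63, 53]
Place pivot at 4: [47, 30, 30, 50, 53, 63]

Partitioned: [47, 30, 30, 50, 53, 63]


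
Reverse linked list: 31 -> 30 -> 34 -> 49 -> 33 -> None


Step 1: curr=31, set curr.next=prev(None) | reversed so far: 31
Step 2: curr=30, set curr.next=prev(31) | reversed so far: 30 -> 31
Step 3: curr=34, set curr.next=prev(30) | reversed so far: 34 -> 30 -> 31
Step 4: curr=49, set curr.next=prev(34) | reversed so far: 49 -> 34 -> 30 -> 31
Step 5: curr=33, set curr.next=prev(49) | reversed so far: 33 -> 49 -> 34 -> 30 -> 31

33 -> 49 -> 34 -> 30 -> 31 -> None


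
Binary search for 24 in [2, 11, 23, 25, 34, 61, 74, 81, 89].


Step 1: lo=0, hi=8, mid=4, val=34
Step 2: lo=0, hi=3, mid=1, val=11
Step 3: lo=2, hi=3, mid=2, val=23
Step 4: lo=3, hi=3, mid=3, val=25

Not found


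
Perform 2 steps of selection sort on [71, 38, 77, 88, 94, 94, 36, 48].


Initial: [71, 38, 77, 88, 94, 94, 36, 48]
Step 1: min=36 at 6
  Swap: [36, 38, 77, 88, 94, 94, 71, 48]
Step 2: min=38 at 1
  Swap: [36, 38, 77, 88, 94, 94, 71, 48]

After 2 steps: [36, 38, 77, 88, 94, 94, 71, 48]


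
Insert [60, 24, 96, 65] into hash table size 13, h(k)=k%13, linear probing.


Insert 60: h=8 -> slot 8
Insert 24: h=11 -> slot 11
Insert 96: h=5 -> slot 5
Insert 65: h=0 -> slot 0

Table: [65, None, None, None, None, 96, None, None, 60, None, None, 24, None]


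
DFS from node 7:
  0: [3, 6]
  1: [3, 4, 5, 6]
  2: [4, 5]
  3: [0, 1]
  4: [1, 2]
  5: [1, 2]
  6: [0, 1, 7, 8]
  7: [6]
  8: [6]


Visit 7, push [6]
Visit 6, push [8, 1, 0]
Visit 0, push [3]
Visit 3, push [1]
Visit 1, push [5, 4]
Visit 4, push [2]
Visit 2, push [5]
Visit 5, push []
Visit 8, push []

DFS order: [7, 6, 0, 3, 1, 4, 2, 5, 8]


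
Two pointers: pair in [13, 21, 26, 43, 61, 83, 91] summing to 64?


lo=0(13)+hi=6(91)=104
lo=0(13)+hi=5(83)=96
lo=0(13)+hi=4(61)=74
lo=0(13)+hi=3(43)=56
lo=1(21)+hi=3(43)=64

Yes: 21+43=64


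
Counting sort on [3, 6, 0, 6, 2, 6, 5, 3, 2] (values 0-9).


Input: [3, 6, 0, 6, 2, 6, 5, 3, 2]
Counts: [1, 0, 2, 2, 0, 1, 3, 0, 0, 0]

Sorted: [0, 2, 2, 3, 3, 5, 6, 6, 6]


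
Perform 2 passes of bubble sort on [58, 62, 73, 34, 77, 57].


Initial: [58, 62, 73, 34, 77, 57]
Pass 1: [58, 62, 34, 73, 57, 77] (2 swaps)
Pass 2: [58, 34, 62, 57, 73, 77] (2 swaps)

After 2 passes: [58, 34, 62, 57, 73, 77]


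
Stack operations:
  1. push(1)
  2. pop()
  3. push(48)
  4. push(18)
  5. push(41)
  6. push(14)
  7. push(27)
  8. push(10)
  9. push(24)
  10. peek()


push(1) -> [1]
pop()->1, []
push(48) -> [48]
push(18) -> [48, 18]
push(41) -> [48, 18, 41]
push(14) -> [48, 18, 41, 14]
push(27) -> [48, 18, 41, 14, 27]
push(10) -> [48, 18, 41, 14, 27, 10]
push(24) -> [48, 18, 41, 14, 27, 10, 24]
peek()->24

Final stack: [48, 18, 41, 14, 27, 10, 24]


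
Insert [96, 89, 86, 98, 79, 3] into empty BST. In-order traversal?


Insert 96: root
Insert 89: L from 96
Insert 86: L from 96 -> L from 89
Insert 98: R from 96
Insert 79: L from 96 -> L from 89 -> L from 86
Insert 3: L from 96 -> L from 89 -> L from 86 -> L from 79

In-order: [3, 79, 86, 89, 96, 98]


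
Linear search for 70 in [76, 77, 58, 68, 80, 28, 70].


i=0: 76!=70
i=1: 77!=70
i=2: 58!=70
i=3: 68!=70
i=4: 80!=70
i=5: 28!=70
i=6: 70==70 found!

Found at 6, 7 comps


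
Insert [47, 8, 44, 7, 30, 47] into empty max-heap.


Insert 47: [47]
Insert 8: [47, 8]
Insert 44: [47, 8, 44]
Insert 7: [47, 8, 44, 7]
Insert 30: [47, 30, 44, 7, 8]
Insert 47: [47, 30, 47, 7, 8, 44]

Final heap: [47, 30, 47, 7, 8, 44]


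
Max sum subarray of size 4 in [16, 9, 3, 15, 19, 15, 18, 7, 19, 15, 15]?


[0:4]: 43
[1:5]: 46
[2:6]: 52
[3:7]: 67
[4:8]: 59
[5:9]: 59
[6:10]: 59
[7:11]: 56

Max: 67 at [3:7]


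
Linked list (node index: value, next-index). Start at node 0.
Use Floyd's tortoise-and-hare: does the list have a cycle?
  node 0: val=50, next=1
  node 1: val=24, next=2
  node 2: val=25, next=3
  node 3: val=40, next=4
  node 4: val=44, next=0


Floyd's tortoise (slow, +1) and hare (fast, +2):
  init: slow=0, fast=0
  step 1: slow=1, fast=2
  step 2: slow=2, fast=4
  step 3: slow=3, fast=1
  step 4: slow=4, fast=3
  step 5: slow=0, fast=0
  slow == fast at node 0: cycle detected

Cycle: yes


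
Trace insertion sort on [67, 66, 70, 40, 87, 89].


Initial: [67, 66, 70, 40, 87, 89]
Insert 66: [66, 67, 70, 40, 87, 89]
Insert 70: [66, 67, 70, 40, 87, 89]
Insert 40: [40, 66, 67, 70, 87, 89]
Insert 87: [40, 66, 67, 70, 87, 89]
Insert 89: [40, 66, 67, 70, 87, 89]

Sorted: [40, 66, 67, 70, 87, 89]


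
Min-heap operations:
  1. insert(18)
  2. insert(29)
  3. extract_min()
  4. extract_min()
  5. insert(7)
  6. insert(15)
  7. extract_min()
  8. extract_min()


insert(18) -> [18]
insert(29) -> [18, 29]
extract_min()->18, [29]
extract_min()->29, []
insert(7) -> [7]
insert(15) -> [7, 15]
extract_min()->7, [15]
extract_min()->15, []

Final heap: []


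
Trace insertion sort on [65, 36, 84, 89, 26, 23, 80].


Initial: [65, 36, 84, 89, 26, 23, 80]
Insert 36: [36, 65, 84, 89, 26, 23, 80]
Insert 84: [36, 65, 84, 89, 26, 23, 80]
Insert 89: [36, 65, 84, 89, 26, 23, 80]
Insert 26: [26, 36, 65, 84, 89, 23, 80]
Insert 23: [23, 26, 36, 65, 84, 89, 80]
Insert 80: [23, 26, 36, 65, 80, 84, 89]

Sorted: [23, 26, 36, 65, 80, 84, 89]


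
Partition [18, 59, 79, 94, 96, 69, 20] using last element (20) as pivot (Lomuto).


Pivot: 20
  18 <= 20: advance i (no swap)
Place pivot at 1: [18, 20, 79, 94, 96, 69, 59]

Partitioned: [18, 20, 79, 94, 96, 69, 59]


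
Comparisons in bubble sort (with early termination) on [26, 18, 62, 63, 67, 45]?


Algorithm: bubble sort (with early termination)
Input: [26, 18, 62, 63, 67, 45]
Sorted: [18, 26, 45, 62, 63, 67]

14


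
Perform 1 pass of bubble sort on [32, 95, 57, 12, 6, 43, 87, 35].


Initial: [32, 95, 57, 12, 6, 43, 87, 35]
Pass 1: [32, 57, 12, 6, 43, 87, 35, 95] (6 swaps)

After 1 pass: [32, 57, 12, 6, 43, 87, 35, 95]


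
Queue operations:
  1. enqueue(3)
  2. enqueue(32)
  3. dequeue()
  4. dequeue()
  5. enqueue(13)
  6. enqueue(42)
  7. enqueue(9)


enqueue(3) -> [3]
enqueue(32) -> [3, 32]
dequeue()->3, [32]
dequeue()->32, []
enqueue(13) -> [13]
enqueue(42) -> [13, 42]
enqueue(9) -> [13, 42, 9]

Final queue: [13, 42, 9]


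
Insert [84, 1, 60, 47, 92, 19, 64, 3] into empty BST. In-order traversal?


Insert 84: root
Insert 1: L from 84
Insert 60: L from 84 -> R from 1
Insert 47: L from 84 -> R from 1 -> L from 60
Insert 92: R from 84
Insert 19: L from 84 -> R from 1 -> L from 60 -> L from 47
Insert 64: L from 84 -> R from 1 -> R from 60
Insert 3: L from 84 -> R from 1 -> L from 60 -> L from 47 -> L from 19

In-order: [1, 3, 19, 47, 60, 64, 84, 92]


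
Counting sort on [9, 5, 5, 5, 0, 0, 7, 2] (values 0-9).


Input: [9, 5, 5, 5, 0, 0, 7, 2]
Counts: [2, 0, 1, 0, 0, 3, 0, 1, 0, 1]

Sorted: [0, 0, 2, 5, 5, 5, 7, 9]


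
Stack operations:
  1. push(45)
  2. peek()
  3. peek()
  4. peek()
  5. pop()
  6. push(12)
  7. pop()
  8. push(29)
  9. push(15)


push(45) -> [45]
peek()->45
peek()->45
peek()->45
pop()->45, []
push(12) -> [12]
pop()->12, []
push(29) -> [29]
push(15) -> [29, 15]

Final stack: [29, 15]


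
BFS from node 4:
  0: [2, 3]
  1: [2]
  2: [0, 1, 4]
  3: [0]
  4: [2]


Visit 4, enqueue [2]
Visit 2, enqueue [0, 1]
Visit 0, enqueue [3]
Visit 1, enqueue []
Visit 3, enqueue []

BFS order: [4, 2, 0, 1, 3]


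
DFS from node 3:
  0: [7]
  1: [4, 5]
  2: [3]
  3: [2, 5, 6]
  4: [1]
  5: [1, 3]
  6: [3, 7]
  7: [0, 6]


Visit 3, push [6, 5, 2]
Visit 2, push []
Visit 5, push [1]
Visit 1, push [4]
Visit 4, push []
Visit 6, push [7]
Visit 7, push [0]
Visit 0, push []

DFS order: [3, 2, 5, 1, 4, 6, 7, 0]


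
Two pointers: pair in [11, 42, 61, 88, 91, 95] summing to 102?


lo=0(11)+hi=5(95)=106
lo=0(11)+hi=4(91)=102

Yes: 11+91=102


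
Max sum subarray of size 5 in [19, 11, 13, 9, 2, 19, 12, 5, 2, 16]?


[0:5]: 54
[1:6]: 54
[2:7]: 55
[3:8]: 47
[4:9]: 40
[5:10]: 54

Max: 55 at [2:7]


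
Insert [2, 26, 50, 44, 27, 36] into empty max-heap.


Insert 2: [2]
Insert 26: [26, 2]
Insert 50: [50, 2, 26]
Insert 44: [50, 44, 26, 2]
Insert 27: [50, 44, 26, 2, 27]
Insert 36: [50, 44, 36, 2, 27, 26]

Final heap: [50, 44, 36, 2, 27, 26]


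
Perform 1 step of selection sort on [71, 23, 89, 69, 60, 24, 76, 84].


Initial: [71, 23, 89, 69, 60, 24, 76, 84]
Step 1: min=23 at 1
  Swap: [23, 71, 89, 69, 60, 24, 76, 84]

After 1 step: [23, 71, 89, 69, 60, 24, 76, 84]


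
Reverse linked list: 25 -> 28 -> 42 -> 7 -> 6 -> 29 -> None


Step 1: curr=25, set curr.next=prev(None) | reversed so far: 25
Step 2: curr=28, set curr.next=prev(25) | reversed so far: 28 -> 25
Step 3: curr=42, set curr.next=prev(28) | reversed so far: 42 -> 28 -> 25
Step 4: curr=7, set curr.next=prev(42) | reversed so far: 7 -> 42 -> 28 -> 25
Step 5: curr=6, set curr.next=prev(7) | reversed so far: 6 -> 7 -> 42 -> 28 -> 25
Step 6: curr=29, set curr.next=prev(6) | reversed so far: 29 -> 6 -> 7 -> 42 -> 28 -> 25

29 -> 6 -> 7 -> 42 -> 28 -> 25 -> None


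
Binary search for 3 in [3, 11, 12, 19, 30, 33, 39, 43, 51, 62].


Step 1: lo=0, hi=9, mid=4, val=30
Step 2: lo=0, hi=3, mid=1, val=11
Step 3: lo=0, hi=0, mid=0, val=3

Found at index 0


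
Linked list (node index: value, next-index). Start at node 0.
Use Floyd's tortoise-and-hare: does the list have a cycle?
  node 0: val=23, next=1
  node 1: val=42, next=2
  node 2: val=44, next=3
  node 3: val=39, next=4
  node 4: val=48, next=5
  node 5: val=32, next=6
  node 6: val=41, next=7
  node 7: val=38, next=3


Floyd's tortoise (slow, +1) and hare (fast, +2):
  init: slow=0, fast=0
  step 1: slow=1, fast=2
  step 2: slow=2, fast=4
  step 3: slow=3, fast=6
  step 4: slow=4, fast=3
  step 5: slow=5, fast=5
  slow == fast at node 5: cycle detected

Cycle: yes


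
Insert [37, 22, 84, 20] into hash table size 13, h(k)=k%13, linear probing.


Insert 37: h=11 -> slot 11
Insert 22: h=9 -> slot 9
Insert 84: h=6 -> slot 6
Insert 20: h=7 -> slot 7

Table: [None, None, None, None, None, None, 84, 20, None, 22, None, 37, None]


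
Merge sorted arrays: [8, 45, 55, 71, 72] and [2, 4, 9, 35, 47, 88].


Take 2 from B
Take 4 from B
Take 8 from A
Take 9 from B
Take 35 from B
Take 45 from A
Take 47 from B
Take 55 from A
Take 71 from A
Take 72 from A

Merged: [2, 4, 8, 9, 35, 45, 47, 55, 71, 72, 88]


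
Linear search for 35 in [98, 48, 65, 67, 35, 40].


i=0: 98!=35
i=1: 48!=35
i=2: 65!=35
i=3: 67!=35
i=4: 35==35 found!

Found at 4, 5 comps


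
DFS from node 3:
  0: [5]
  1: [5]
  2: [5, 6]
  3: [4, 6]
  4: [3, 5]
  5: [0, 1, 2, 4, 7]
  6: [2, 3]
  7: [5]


Visit 3, push [6, 4]
Visit 4, push [5]
Visit 5, push [7, 2, 1, 0]
Visit 0, push []
Visit 1, push []
Visit 2, push [6]
Visit 6, push []
Visit 7, push []

DFS order: [3, 4, 5, 0, 1, 2, 6, 7]


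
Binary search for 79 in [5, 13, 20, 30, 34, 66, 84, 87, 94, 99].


Step 1: lo=0, hi=9, mid=4, val=34
Step 2: lo=5, hi=9, mid=7, val=87
Step 3: lo=5, hi=6, mid=5, val=66
Step 4: lo=6, hi=6, mid=6, val=84

Not found


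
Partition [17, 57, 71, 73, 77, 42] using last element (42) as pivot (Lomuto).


Pivot: 42
  17 <= 42: advance i (no swap)
Place pivot at 1: [17, 42, 71, 73, 77, 57]

Partitioned: [17, 42, 71, 73, 77, 57]


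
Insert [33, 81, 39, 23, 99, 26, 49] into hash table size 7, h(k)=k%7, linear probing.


Insert 33: h=5 -> slot 5
Insert 81: h=4 -> slot 4
Insert 39: h=4, 2 probes -> slot 6
Insert 23: h=2 -> slot 2
Insert 99: h=1 -> slot 1
Insert 26: h=5, 2 probes -> slot 0
Insert 49: h=0, 3 probes -> slot 3

Table: [26, 99, 23, 49, 81, 33, 39]


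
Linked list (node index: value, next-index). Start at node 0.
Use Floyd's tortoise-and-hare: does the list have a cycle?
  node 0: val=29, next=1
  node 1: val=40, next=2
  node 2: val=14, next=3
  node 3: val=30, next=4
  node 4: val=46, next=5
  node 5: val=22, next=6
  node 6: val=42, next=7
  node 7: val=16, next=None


Floyd's tortoise (slow, +1) and hare (fast, +2):
  init: slow=0, fast=0
  step 1: slow=1, fast=2
  step 2: slow=2, fast=4
  step 3: slow=3, fast=6
  step 4: fast 6->7->None, no cycle

Cycle: no


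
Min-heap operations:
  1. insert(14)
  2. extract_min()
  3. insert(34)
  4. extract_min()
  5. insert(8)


insert(14) -> [14]
extract_min()->14, []
insert(34) -> [34]
extract_min()->34, []
insert(8) -> [8]

Final heap: [8]


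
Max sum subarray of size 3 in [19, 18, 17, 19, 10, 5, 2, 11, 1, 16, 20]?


[0:3]: 54
[1:4]: 54
[2:5]: 46
[3:6]: 34
[4:7]: 17
[5:8]: 18
[6:9]: 14
[7:10]: 28
[8:11]: 37

Max: 54 at [0:3]


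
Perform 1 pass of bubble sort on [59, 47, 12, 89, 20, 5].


Initial: [59, 47, 12, 89, 20, 5]
Pass 1: [47, 12, 59, 20, 5, 89] (4 swaps)

After 1 pass: [47, 12, 59, 20, 5, 89]


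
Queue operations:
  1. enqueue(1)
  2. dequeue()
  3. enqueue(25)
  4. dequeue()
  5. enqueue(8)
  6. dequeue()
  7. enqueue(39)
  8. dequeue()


enqueue(1) -> [1]
dequeue()->1, []
enqueue(25) -> [25]
dequeue()->25, []
enqueue(8) -> [8]
dequeue()->8, []
enqueue(39) -> [39]
dequeue()->39, []

Final queue: []


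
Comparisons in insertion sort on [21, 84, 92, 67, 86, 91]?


Algorithm: insertion sort
Input: [21, 84, 92, 67, 86, 91]
Sorted: [21, 67, 84, 86, 91, 92]

9


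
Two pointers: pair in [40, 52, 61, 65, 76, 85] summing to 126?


lo=0(40)+hi=5(85)=125
lo=1(52)+hi=5(85)=137
lo=1(52)+hi=4(76)=128
lo=1(52)+hi=3(65)=117
lo=2(61)+hi=3(65)=126

Yes: 61+65=126


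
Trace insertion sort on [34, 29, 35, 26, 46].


Initial: [34, 29, 35, 26, 46]
Insert 29: [29, 34, 35, 26, 46]
Insert 35: [29, 34, 35, 26, 46]
Insert 26: [26, 29, 34, 35, 46]
Insert 46: [26, 29, 34, 35, 46]

Sorted: [26, 29, 34, 35, 46]


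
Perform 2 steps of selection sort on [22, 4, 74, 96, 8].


Initial: [22, 4, 74, 96, 8]
Step 1: min=4 at 1
  Swap: [4, 22, 74, 96, 8]
Step 2: min=8 at 4
  Swap: [4, 8, 74, 96, 22]

After 2 steps: [4, 8, 74, 96, 22]


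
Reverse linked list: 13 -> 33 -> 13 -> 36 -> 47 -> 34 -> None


Step 1: curr=13, set curr.next=prev(None) | reversed so far: 13
Step 2: curr=33, set curr.next=prev(13) | reversed so far: 33 -> 13
Step 3: curr=13, set curr.next=prev(33) | reversed so far: 13 -> 33 -> 13
Step 4: curr=36, set curr.next=prev(13) | reversed so far: 36 -> 13 -> 33 -> 13
Step 5: curr=47, set curr.next=prev(36) | reversed so far: 47 -> 36 -> 13 -> 33 -> 13
Step 6: curr=34, set curr.next=prev(47) | reversed so far: 34 -> 47 -> 36 -> 13 -> 33 -> 13

34 -> 47 -> 36 -> 13 -> 33 -> 13 -> None


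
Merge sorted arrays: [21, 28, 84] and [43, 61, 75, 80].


Take 21 from A
Take 28 from A
Take 43 from B
Take 61 from B
Take 75 from B
Take 80 from B

Merged: [21, 28, 43, 61, 75, 80, 84]


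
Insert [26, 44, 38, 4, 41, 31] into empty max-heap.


Insert 26: [26]
Insert 44: [44, 26]
Insert 38: [44, 26, 38]
Insert 4: [44, 26, 38, 4]
Insert 41: [44, 41, 38, 4, 26]
Insert 31: [44, 41, 38, 4, 26, 31]

Final heap: [44, 41, 38, 4, 26, 31]


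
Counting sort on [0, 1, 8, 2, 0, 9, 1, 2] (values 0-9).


Input: [0, 1, 8, 2, 0, 9, 1, 2]
Counts: [2, 2, 2, 0, 0, 0, 0, 0, 1, 1]

Sorted: [0, 0, 1, 1, 2, 2, 8, 9]


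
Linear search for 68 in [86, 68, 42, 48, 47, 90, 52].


i=0: 86!=68
i=1: 68==68 found!

Found at 1, 2 comps


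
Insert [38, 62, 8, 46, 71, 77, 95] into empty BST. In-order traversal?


Insert 38: root
Insert 62: R from 38
Insert 8: L from 38
Insert 46: R from 38 -> L from 62
Insert 71: R from 38 -> R from 62
Insert 77: R from 38 -> R from 62 -> R from 71
Insert 95: R from 38 -> R from 62 -> R from 71 -> R from 77

In-order: [8, 38, 46, 62, 71, 77, 95]


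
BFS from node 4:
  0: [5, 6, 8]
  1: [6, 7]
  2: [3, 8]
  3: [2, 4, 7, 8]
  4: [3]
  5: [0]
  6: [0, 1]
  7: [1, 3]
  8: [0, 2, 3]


Visit 4, enqueue [3]
Visit 3, enqueue [2, 7, 8]
Visit 2, enqueue []
Visit 7, enqueue [1]
Visit 8, enqueue [0]
Visit 1, enqueue [6]
Visit 0, enqueue [5]
Visit 6, enqueue []
Visit 5, enqueue []

BFS order: [4, 3, 2, 7, 8, 1, 0, 6, 5]


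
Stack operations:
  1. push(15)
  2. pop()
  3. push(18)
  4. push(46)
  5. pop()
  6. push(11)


push(15) -> [15]
pop()->15, []
push(18) -> [18]
push(46) -> [18, 46]
pop()->46, [18]
push(11) -> [18, 11]

Final stack: [18, 11]


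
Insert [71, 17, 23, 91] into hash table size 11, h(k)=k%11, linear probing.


Insert 71: h=5 -> slot 5
Insert 17: h=6 -> slot 6
Insert 23: h=1 -> slot 1
Insert 91: h=3 -> slot 3

Table: [None, 23, None, 91, None, 71, 17, None, None, None, None]


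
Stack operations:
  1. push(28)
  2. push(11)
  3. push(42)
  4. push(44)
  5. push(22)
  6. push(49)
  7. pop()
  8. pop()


push(28) -> [28]
push(11) -> [28, 11]
push(42) -> [28, 11, 42]
push(44) -> [28, 11, 42, 44]
push(22) -> [28, 11, 42, 44, 22]
push(49) -> [28, 11, 42, 44, 22, 49]
pop()->49, [28, 11, 42, 44, 22]
pop()->22, [28, 11, 42, 44]

Final stack: [28, 11, 42, 44]


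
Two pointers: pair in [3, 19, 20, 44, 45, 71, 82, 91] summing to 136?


lo=0(3)+hi=7(91)=94
lo=1(19)+hi=7(91)=110
lo=2(20)+hi=7(91)=111
lo=3(44)+hi=7(91)=135
lo=4(45)+hi=7(91)=136

Yes: 45+91=136


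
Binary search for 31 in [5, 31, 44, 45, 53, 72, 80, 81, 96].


Step 1: lo=0, hi=8, mid=4, val=53
Step 2: lo=0, hi=3, mid=1, val=31

Found at index 1


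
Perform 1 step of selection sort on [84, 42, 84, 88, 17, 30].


Initial: [84, 42, 84, 88, 17, 30]
Step 1: min=17 at 4
  Swap: [17, 42, 84, 88, 84, 30]

After 1 step: [17, 42, 84, 88, 84, 30]


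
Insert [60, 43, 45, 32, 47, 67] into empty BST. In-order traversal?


Insert 60: root
Insert 43: L from 60
Insert 45: L from 60 -> R from 43
Insert 32: L from 60 -> L from 43
Insert 47: L from 60 -> R from 43 -> R from 45
Insert 67: R from 60

In-order: [32, 43, 45, 47, 60, 67]


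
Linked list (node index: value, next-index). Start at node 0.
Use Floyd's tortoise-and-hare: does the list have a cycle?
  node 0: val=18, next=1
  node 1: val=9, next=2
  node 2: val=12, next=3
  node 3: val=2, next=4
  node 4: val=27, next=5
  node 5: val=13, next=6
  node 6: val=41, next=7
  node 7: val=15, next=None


Floyd's tortoise (slow, +1) and hare (fast, +2):
  init: slow=0, fast=0
  step 1: slow=1, fast=2
  step 2: slow=2, fast=4
  step 3: slow=3, fast=6
  step 4: fast 6->7->None, no cycle

Cycle: no
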